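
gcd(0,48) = 48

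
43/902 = 43/902 = 0.05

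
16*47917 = 766672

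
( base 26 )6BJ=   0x1109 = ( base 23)85E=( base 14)1837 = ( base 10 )4361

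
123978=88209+35769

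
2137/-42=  - 2137/42=- 50.88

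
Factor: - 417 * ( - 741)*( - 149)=-3^2 * 13^1*19^1 * 139^1*149^1 = - 46040553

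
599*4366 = 2615234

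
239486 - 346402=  - 106916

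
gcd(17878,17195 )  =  1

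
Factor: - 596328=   -  2^3 * 3^1*24847^1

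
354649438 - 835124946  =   - 480475508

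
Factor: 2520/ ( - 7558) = -1260/3779 = - 2^2*3^2*5^1*7^1*3779^(  -  1)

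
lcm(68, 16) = 272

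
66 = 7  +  59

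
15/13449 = 5/4483 = 0.00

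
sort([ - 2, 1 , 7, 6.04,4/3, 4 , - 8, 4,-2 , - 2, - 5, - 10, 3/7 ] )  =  [ - 10, - 8, - 5,-2, - 2, - 2,3/7,  1,4/3,  4, 4 , 6.04, 7] 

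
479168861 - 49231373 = 429937488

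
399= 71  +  328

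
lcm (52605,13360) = 841680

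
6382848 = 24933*256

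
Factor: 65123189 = 23^1*373^1 * 7591^1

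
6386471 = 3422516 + 2963955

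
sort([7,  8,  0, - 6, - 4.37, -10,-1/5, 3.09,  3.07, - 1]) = [ - 10,  -  6, - 4.37,-1, - 1/5,0, 3.07 , 3.09,  7, 8] 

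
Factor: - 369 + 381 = 2^2*3^1 = 12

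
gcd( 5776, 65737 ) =1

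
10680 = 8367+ 2313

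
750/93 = 8 + 2/31 = 8.06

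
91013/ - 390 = -7001/30=- 233.37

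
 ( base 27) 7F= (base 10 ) 204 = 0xCC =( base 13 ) 129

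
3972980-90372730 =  - 86399750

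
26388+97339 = 123727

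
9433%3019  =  376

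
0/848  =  0= 0.00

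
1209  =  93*13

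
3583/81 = 44 + 19/81 = 44.23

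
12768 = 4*3192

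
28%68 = 28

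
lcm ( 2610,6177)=185310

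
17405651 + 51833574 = 69239225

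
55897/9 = 6210+7/9 = 6210.78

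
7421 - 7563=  - 142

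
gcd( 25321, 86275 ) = 1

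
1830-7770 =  - 5940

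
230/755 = 46/151= 0.30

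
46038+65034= 111072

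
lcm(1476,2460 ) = 7380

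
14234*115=1636910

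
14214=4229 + 9985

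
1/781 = 1/781 =0.00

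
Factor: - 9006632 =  - 2^3*79^1*14251^1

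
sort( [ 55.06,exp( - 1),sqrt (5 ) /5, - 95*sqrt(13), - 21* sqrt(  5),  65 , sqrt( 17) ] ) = [ - 95*sqrt(13), - 21*sqrt(5), exp(-1),sqrt(5)/5,  sqrt( 17 ),  55.06,65 ] 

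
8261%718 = 363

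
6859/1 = 6859 = 6859.00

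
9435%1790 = 485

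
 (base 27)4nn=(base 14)1424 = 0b110111101000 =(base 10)3560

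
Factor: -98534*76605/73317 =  - 2516065690/24439 = -2^1*5^1*19^1*2593^1*5107^1*24439^( - 1)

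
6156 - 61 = 6095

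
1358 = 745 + 613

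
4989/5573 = 4989/5573 = 0.90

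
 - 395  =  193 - 588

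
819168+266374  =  1085542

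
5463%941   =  758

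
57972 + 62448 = 120420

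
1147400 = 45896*25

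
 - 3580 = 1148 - 4728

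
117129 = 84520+32609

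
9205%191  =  37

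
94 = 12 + 82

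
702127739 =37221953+664905786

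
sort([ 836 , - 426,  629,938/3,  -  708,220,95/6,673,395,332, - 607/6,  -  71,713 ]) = [-708, - 426, -607/6, - 71, 95/6,220 , 938/3,332,395,629,673, 713,836]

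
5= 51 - 46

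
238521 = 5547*43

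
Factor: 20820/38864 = 2^( - 2) * 3^1*5^1*7^(  -  1) = 15/28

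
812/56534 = 406/28267 = 0.01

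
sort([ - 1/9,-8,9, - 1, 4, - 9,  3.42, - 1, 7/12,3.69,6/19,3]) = [-9, - 8 , - 1, - 1,-1/9,  6/19, 7/12, 3,3.42,3.69, 4,9]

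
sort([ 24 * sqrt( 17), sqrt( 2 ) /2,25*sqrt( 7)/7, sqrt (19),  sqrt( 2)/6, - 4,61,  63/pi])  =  [ - 4, sqrt(2)/6, sqrt( 2)/2, sqrt( 19),25*sqrt( 7)/7,63/pi, 61,24 * sqrt( 17)] 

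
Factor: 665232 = 2^4*3^1*13859^1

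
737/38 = 737/38 = 19.39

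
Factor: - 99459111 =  - 3^1  *  53^1 * 625529^1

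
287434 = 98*2933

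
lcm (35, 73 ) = 2555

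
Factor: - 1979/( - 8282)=2^( - 1)*41^(  -  1)*101^( - 1)*1979^1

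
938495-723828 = 214667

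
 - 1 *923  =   - 923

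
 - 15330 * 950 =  - 14563500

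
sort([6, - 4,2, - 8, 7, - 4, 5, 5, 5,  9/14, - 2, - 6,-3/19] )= [-8, - 6, - 4, - 4, - 2, - 3/19 , 9/14,2,  5, 5, 5,6, 7] 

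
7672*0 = 0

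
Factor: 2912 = 2^5*7^1*13^1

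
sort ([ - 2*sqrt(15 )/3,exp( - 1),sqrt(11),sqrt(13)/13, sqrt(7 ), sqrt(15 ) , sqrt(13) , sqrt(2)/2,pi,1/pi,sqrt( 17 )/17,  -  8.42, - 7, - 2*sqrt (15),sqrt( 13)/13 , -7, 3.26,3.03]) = [ - 8.42, -2* sqrt( 15 ), -7, - 7, - 2*sqrt ( 15)/3,sqrt ( 17)/17, sqrt(13)/13,sqrt(13) /13,1/pi , exp ( -1 ) , sqrt (2 )/2, sqrt(7), 3.03,pi,3.26,sqrt( 11),sqrt(13),sqrt(15)] 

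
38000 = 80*475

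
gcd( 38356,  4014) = 446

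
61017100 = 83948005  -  22930905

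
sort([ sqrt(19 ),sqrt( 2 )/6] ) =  [ sqrt(2)/6,sqrt(19 )] 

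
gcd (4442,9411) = 1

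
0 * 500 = 0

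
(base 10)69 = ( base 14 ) 4D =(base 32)25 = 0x45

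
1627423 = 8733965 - 7106542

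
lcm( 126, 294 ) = 882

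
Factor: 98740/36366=49370/18183 = 2^1*3^(-1)*5^1  *  11^( - 1 )*19^( - 1 )*29^( - 1)*4937^1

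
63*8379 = 527877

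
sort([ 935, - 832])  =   [ - 832, 935]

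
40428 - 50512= -10084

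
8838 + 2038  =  10876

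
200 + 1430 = 1630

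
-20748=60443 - 81191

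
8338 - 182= 8156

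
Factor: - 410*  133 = -2^1*5^1*7^1*19^1*41^1 = - 54530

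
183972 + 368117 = 552089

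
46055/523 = 46055/523 = 88.06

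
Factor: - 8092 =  - 2^2*7^1*17^2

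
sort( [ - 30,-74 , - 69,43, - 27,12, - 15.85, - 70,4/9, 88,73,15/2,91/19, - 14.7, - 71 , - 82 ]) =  [ - 82, - 74,  -  71,  -  70, - 69, - 30, - 27, - 15.85, - 14.7, 4/9 , 91/19, 15/2,12, 43, 73, 88 ]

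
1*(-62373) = -62373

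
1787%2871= 1787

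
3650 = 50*73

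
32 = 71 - 39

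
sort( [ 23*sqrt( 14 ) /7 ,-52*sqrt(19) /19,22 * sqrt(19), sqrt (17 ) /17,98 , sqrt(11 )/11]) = [ - 52*sqrt( 19 ) /19, sqrt(17 ) /17, sqrt(11 ) /11,23*sqrt(14 )/7, 22*sqrt(19 ),98]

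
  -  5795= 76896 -82691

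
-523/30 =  - 523/30 = -  17.43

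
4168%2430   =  1738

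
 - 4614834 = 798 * ( - 5783 ) 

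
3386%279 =38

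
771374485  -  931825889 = - 160451404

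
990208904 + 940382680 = 1930591584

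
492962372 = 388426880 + 104535492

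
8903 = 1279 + 7624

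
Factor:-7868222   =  -2^1*29^1*293^1*463^1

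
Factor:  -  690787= -690787^1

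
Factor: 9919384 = 2^3*1239923^1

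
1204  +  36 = 1240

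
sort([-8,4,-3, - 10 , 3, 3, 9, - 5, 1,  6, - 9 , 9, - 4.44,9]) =[ - 10,- 9, - 8, - 5, - 4.44, - 3, 1, 3, 3,4, 6, 9, 9,9]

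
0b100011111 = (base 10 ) 287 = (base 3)101122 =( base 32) 8v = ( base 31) 98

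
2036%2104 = 2036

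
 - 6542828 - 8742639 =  - 15285467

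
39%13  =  0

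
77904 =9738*8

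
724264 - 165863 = 558401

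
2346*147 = 344862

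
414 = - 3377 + 3791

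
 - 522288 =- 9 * 58032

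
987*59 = 58233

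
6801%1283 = 386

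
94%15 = 4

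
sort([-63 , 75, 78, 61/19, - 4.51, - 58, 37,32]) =[ - 63,-58,  -  4.51,61/19, 32,37, 75,78]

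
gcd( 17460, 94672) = 388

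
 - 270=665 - 935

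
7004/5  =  7004/5=   1400.80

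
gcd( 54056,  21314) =2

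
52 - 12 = 40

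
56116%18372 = 1000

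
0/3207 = 0 = 0.00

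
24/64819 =24/64819 = 0.00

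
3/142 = 3/142   =  0.02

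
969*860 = 833340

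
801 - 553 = 248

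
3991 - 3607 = 384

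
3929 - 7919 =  - 3990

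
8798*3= 26394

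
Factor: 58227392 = 2^6* 909803^1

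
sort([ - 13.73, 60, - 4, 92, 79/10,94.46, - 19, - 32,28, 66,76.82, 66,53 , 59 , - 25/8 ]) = [-32, - 19, - 13.73, - 4,-25/8,79/10, 28, 53 , 59, 60,66, 66, 76.82,92, 94.46] 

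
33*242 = 7986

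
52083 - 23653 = 28430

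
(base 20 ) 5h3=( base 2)100100100111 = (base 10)2343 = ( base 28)2RJ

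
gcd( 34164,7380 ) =36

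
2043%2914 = 2043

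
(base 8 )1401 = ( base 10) 769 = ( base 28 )rd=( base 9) 1044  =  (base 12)541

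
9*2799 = 25191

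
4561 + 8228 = 12789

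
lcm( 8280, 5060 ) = 91080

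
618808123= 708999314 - 90191191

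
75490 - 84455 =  - 8965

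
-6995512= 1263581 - 8259093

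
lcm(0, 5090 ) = 0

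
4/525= 4/525 = 0.01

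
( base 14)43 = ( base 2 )111011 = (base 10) 59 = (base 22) 2f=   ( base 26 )27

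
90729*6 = 544374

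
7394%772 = 446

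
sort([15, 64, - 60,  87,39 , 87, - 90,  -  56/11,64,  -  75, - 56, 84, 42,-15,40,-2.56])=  [ - 90,  -  75 , -60, - 56 ,  -  15,-56/11, - 2.56,  15,  39, 40 , 42,64, 64, 84 , 87, 87] 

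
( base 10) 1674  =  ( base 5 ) 23144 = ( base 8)3212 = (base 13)9BA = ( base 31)1n0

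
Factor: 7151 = 7151^1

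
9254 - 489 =8765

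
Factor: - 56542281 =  - 3^1 * 139^1*135593^1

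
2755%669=79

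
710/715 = 142/143 =0.99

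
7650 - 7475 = 175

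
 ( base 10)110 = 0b1101110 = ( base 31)3H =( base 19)5F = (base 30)3k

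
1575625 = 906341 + 669284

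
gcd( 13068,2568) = 12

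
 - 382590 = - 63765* 6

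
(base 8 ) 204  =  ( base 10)132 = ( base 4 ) 2010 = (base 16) 84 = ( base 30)4C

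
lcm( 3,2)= 6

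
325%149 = 27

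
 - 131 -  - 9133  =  9002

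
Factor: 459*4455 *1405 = 2873007225 = 3^7 * 5^2*11^1 * 17^1*281^1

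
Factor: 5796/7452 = 3^( - 2)*7^1 = 7/9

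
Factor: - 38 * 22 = - 2^2*11^1 * 19^1= - 836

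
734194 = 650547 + 83647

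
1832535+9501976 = 11334511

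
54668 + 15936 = 70604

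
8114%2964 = 2186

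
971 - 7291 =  -6320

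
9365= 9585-220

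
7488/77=97 + 19/77  =  97.25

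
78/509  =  78/509 = 0.15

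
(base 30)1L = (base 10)51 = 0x33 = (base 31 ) 1K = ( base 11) 47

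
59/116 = 59/116 = 0.51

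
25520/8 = 3190 = 3190.00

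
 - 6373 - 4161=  - 10534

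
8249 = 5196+3053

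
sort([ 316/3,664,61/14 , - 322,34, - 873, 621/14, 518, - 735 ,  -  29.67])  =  [ - 873, - 735 ,-322, - 29.67,61/14,34, 621/14, 316/3,518 , 664] 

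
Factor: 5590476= 2^2* 3^2*155291^1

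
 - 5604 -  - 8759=3155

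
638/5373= 638/5373 =0.12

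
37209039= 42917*867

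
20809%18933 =1876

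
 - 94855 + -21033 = -115888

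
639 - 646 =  - 7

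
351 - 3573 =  - 3222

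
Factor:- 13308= - 2^2*3^1*1109^1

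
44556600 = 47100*946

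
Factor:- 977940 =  - 2^2*3^3 * 5^1*1811^1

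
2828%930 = 38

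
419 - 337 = 82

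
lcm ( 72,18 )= 72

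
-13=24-37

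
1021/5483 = 1021/5483 = 0.19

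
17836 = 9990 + 7846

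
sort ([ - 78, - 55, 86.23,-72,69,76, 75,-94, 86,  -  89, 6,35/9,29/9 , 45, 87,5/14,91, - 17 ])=[ - 94 , - 89,-78,- 72,- 55,-17, 5/14, 29/9, 35/9,6,45, 69,75,76,86,86.23, 87,91]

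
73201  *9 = 658809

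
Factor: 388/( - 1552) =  - 2^(- 2)=- 1/4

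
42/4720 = 21/2360=   0.01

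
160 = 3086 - 2926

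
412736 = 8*51592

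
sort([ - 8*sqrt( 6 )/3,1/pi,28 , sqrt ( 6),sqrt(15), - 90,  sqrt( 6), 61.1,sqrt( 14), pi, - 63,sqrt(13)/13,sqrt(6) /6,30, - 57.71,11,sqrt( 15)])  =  [  -  90 , - 63, - 57.71, - 8*sqrt( 6 )/3, sqrt(13) /13,1/pi, sqrt( 6)/6, sqrt( 6),sqrt( 6),pi,sqrt(14),sqrt( 15 ),sqrt( 15 ),11,28,30, 61.1]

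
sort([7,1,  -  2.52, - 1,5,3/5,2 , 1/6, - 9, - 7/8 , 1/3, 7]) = [ - 9,-2.52, - 1,  -  7/8, 1/6, 1/3,3/5, 1, 2, 5 , 7,7]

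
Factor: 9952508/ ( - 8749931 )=- 2^2*331^1*839^ ( -1 )*7517^1*10429^(-1)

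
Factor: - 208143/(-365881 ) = 351/617 =3^3*13^1  *  617^(-1)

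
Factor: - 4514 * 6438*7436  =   - 2^4 * 3^1*11^1*13^2*29^1*37^2*61^1 =- 216098577552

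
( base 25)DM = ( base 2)101011011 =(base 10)347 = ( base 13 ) 209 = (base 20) h7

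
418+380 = 798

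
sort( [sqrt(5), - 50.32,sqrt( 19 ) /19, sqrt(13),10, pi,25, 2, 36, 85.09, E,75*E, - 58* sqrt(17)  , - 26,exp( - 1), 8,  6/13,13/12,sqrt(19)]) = [ - 58*sqrt(17), - 50.32, - 26,sqrt(19) /19 , exp( - 1 ), 6/13, 13/12, 2, sqrt( 5),E, pi, sqrt( 13 ),  sqrt(19), 8, 10, 25,36, 85.09, 75*E]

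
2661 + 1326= 3987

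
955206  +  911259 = 1866465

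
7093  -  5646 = 1447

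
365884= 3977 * 92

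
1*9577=9577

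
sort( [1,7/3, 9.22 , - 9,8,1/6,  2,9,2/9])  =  [ - 9 , 1/6,2/9,1, 2,7/3,8,9,9.22 ]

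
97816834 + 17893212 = 115710046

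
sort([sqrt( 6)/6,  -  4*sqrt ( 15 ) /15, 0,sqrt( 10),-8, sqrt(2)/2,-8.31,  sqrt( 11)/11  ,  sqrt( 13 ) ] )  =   [ - 8.31,-8,-4* sqrt(15 ) /15, 0,sqrt( 11 ) /11, sqrt( 6 ) /6, sqrt(2 )/2, sqrt ( 10 ) , sqrt( 13) ] 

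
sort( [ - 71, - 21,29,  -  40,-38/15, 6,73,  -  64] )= [  -  71, - 64,-40,-21,-38/15, 6 , 29,73]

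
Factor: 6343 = 6343^1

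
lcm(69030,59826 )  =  897390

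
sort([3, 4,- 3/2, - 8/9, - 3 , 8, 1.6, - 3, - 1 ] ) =[ - 3,- 3, - 3/2,- 1, - 8/9, 1.6,3, 4, 8]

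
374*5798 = 2168452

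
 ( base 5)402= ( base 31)39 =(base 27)3l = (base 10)102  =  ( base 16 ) 66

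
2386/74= 1193/37 =32.24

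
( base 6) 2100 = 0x1D4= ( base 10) 468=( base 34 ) dq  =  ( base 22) L6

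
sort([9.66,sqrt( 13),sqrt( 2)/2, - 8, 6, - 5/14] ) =[ - 8 , - 5/14,sqrt( 2)/2, sqrt (13),6, 9.66]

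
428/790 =214/395= 0.54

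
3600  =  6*600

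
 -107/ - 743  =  107/743 = 0.14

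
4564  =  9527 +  - 4963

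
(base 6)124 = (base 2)110100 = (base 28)1O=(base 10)52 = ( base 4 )310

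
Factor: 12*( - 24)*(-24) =2^8*3^3 = 6912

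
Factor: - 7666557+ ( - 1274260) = - 8940817= - 71^1 * 125927^1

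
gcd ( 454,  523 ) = 1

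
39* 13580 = 529620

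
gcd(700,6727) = 7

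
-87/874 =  - 87/874=- 0.10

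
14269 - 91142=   -  76873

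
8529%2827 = 48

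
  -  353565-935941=  -  1289506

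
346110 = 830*417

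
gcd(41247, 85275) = 9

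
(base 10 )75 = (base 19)3I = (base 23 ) 36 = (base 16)4B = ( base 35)25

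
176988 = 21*8428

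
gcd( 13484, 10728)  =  4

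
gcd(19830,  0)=19830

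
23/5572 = 23/5572 = 0.00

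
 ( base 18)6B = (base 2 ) 1110111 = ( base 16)77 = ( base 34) 3H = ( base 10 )119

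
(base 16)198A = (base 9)8864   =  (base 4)1212022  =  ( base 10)6538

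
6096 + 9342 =15438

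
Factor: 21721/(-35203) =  - 29^1*47^ ( - 1) = - 29/47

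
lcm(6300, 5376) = 403200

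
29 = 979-950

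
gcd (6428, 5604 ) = 4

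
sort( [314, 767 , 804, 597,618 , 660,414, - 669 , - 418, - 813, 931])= [- 813,-669 , - 418 , 314, 414, 597,618,  660 , 767,  804, 931 ] 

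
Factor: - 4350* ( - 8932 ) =2^3* 3^1 * 5^2*7^1*11^1*29^2 =38854200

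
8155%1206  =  919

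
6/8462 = 3/4231 = 0.00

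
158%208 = 158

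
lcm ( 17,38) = 646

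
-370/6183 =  - 1 + 5813/6183= -0.06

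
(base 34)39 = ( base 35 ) 36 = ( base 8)157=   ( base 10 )111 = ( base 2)1101111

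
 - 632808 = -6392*99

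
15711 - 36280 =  -20569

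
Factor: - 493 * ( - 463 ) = 228259= 17^1*29^1*463^1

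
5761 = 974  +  4787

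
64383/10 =64383/10= 6438.30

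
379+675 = 1054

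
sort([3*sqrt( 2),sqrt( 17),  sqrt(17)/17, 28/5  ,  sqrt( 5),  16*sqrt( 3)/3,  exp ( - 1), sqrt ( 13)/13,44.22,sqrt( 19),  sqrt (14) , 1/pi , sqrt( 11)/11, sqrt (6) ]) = [sqrt(17)/17, sqrt( 13)/13, sqrt( 11) /11, 1/pi, exp( - 1), sqrt( 5 ), sqrt( 6),sqrt(14),sqrt( 17), 3*sqrt( 2), sqrt( 19 ),28/5, 16*sqrt(3 ) /3,44.22 ]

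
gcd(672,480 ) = 96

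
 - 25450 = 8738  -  34188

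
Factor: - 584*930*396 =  - 215075520 = -2^6 * 3^3*5^1*11^1 * 31^1*73^1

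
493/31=15  +  28/31  =  15.90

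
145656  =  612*238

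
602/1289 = 602/1289 = 0.47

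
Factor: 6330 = 2^1*3^1*5^1 * 211^1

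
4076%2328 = 1748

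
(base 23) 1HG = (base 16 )3A8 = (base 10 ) 936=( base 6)4200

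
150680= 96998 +53682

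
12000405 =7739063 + 4261342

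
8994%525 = 69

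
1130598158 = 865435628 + 265162530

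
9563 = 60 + 9503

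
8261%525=386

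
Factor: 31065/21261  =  5^1*109^1*373^(- 1) = 545/373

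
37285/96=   388 + 37/96= 388.39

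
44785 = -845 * ( - 53 )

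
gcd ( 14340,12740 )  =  20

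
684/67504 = 171/16876 = 0.01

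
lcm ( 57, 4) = 228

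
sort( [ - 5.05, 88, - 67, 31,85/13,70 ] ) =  [ - 67, - 5.05 , 85/13,31,  70,88 ] 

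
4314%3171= 1143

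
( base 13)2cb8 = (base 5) 202243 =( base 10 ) 6573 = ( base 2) 1100110101101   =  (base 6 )50233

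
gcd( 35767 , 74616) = 1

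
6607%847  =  678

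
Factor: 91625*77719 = 5^3*733^1*77719^1=7121003375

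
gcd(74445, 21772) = 1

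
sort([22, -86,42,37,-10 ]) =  [ - 86,-10,  22,  37,42 ] 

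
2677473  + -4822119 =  - 2144646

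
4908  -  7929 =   -  3021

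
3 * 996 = 2988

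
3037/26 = 3037/26 =116.81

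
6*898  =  5388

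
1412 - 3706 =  - 2294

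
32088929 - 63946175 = -31857246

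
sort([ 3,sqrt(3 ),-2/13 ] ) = [-2/13,sqrt(3), 3 ]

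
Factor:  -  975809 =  - 241^1*4049^1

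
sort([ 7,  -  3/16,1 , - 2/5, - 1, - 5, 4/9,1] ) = [ - 5, - 1,-2/5, - 3/16,  4/9, 1,1, 7] 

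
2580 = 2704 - 124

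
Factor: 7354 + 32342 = 2^4*3^1*827^1 = 39696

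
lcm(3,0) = 0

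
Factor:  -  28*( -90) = 2^3*3^2*5^1 * 7^1 = 2520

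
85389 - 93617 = -8228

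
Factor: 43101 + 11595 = 2^3*3^1*43^1*53^1 = 54696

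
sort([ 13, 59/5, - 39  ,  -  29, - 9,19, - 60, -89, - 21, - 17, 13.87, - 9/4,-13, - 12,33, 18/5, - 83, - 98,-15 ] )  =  [ - 98,- 89, - 83, - 60, - 39, - 29, - 21,-17, - 15, - 13, - 12, - 9 , - 9/4,18/5,59/5, 13, 13.87, 19, 33]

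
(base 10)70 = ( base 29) 2C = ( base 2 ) 1000110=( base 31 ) 28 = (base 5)240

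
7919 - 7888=31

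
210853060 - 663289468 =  - 452436408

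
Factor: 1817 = 23^1*79^1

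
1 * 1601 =1601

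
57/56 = 57/56  =  1.02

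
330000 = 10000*33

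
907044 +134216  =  1041260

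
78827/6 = 13137 + 5/6 = 13137.83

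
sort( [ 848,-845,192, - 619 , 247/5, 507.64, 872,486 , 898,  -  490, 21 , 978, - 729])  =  [ - 845, - 729,- 619, - 490,  21,  247/5,192, 486,507.64, 848, 872,898, 978 ] 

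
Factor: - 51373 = - 7^1  *  41^1*179^1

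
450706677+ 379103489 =829810166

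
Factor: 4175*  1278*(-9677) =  - 51633085050 =-2^1*3^2*5^2*71^1* 167^1*9677^1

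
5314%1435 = 1009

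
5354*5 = 26770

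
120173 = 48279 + 71894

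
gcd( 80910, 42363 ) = 9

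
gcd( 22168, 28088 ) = 8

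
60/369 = 20/123 = 0.16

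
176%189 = 176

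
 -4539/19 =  -4539/19 = - 238.89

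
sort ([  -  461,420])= [- 461, 420]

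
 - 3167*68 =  - 215356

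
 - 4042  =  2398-6440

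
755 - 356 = 399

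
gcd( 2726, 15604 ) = 94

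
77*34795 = 2679215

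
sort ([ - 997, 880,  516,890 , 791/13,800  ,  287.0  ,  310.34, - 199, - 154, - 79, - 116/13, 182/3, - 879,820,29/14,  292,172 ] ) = [-997, - 879,  -  199 , - 154, - 79, - 116/13,29/14 , 182/3 , 791/13, 172, 287.0,292,310.34, 516,800,  820,880,890 ] 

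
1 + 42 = 43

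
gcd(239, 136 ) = 1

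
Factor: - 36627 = - 3^1  *  29^1*421^1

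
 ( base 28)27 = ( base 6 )143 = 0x3f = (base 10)63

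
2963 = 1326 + 1637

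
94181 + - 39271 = 54910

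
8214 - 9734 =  - 1520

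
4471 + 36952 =41423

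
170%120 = 50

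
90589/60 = 1509 + 49/60 = 1509.82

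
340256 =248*1372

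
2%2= 0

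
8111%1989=155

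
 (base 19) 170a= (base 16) 24B4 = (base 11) 7072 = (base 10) 9396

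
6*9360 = 56160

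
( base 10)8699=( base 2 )10000111111011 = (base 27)bp5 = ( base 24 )F2B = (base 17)1D1C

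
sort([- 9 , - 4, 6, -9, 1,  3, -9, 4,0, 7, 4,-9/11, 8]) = [  -  9, -9,-9, - 4 , - 9/11,0,1, 3, 4 , 4,6,  7,8]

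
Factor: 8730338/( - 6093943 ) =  - 2^1*83^(-1)*797^1*5477^1*73421^(-1)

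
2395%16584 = 2395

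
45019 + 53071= 98090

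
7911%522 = 81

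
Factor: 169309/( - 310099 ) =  - 469/859 = -7^1*67^1 * 859^(-1)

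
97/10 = 9 + 7/10 =9.70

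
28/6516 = 7/1629 = 0.00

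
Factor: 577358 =2^1*288679^1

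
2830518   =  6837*414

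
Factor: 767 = 13^1*59^1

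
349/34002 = 349/34002=0.01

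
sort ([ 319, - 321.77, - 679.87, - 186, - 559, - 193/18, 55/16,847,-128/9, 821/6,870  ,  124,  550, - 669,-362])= [-679.87,-669, - 559, - 362, - 321.77, - 186, - 128/9,-193/18, 55/16,124, 821/6, 319,550,847,870] 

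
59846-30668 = 29178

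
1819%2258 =1819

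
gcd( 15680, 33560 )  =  40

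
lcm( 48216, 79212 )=1108968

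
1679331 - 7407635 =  - 5728304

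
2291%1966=325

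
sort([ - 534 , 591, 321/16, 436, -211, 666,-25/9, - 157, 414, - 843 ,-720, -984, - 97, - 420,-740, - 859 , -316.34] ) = [  -  984,-859  , - 843, - 740, - 720, - 534, - 420,-316.34 , - 211, - 157,-97 , - 25/9, 321/16,414, 436,591, 666] 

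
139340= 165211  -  25871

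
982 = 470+512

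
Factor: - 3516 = - 2^2 * 3^1*293^1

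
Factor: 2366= 2^1*7^1 * 13^2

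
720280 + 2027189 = 2747469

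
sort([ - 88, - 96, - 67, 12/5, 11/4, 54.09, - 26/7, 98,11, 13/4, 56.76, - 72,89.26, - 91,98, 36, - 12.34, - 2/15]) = [ - 96, - 91, - 88, - 72, - 67,  -  12.34, - 26/7, - 2/15, 12/5,11/4 , 13/4, 11,  36, 54.09, 56.76, 89.26, 98 , 98]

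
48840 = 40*1221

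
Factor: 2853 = 3^2*317^1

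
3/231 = 1/77=0.01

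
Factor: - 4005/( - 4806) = 2^( - 1) * 3^( - 1)*5^1 = 5/6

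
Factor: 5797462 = 2^1*11^1*263521^1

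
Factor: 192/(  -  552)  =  -8/23 =- 2^3  *23^( - 1 ) 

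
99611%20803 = 16399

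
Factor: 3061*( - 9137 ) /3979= - 27968357/3979 = -23^( - 1)*173^(-1)*3061^1*9137^1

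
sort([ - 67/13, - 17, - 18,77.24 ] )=[ - 18, - 17, - 67/13, 77.24 ] 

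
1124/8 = 140 + 1/2 =140.50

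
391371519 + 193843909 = 585215428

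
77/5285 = 11/755 = 0.01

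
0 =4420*0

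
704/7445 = 704/7445 = 0.09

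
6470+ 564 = 7034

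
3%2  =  1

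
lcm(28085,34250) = 1404250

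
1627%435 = 322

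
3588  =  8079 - 4491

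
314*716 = 224824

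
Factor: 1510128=2^4*3^2*10487^1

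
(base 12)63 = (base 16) 4b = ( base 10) 75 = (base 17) 47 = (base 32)2b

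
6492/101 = 64 + 28/101 = 64.28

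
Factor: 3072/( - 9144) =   -  128/381 = - 2^7*3^( - 1)*127^( - 1)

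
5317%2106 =1105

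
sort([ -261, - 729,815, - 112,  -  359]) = [-729,  -  359, - 261,-112 , 815]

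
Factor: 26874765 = 3^2*5^1*37^1*16141^1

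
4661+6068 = 10729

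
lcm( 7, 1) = 7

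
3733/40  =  93 + 13/40 = 93.33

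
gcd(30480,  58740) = 60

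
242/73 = 242/73 = 3.32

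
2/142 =1/71 = 0.01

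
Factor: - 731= - 17^1*43^1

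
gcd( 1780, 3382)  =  178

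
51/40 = 1  +  11/40= 1.27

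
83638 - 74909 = 8729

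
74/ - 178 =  - 37/89 =- 0.42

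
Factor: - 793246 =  - 2^1 *396623^1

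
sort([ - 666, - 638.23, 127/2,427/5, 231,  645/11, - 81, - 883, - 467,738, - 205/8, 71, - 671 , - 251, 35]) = [ - 883, - 671 , - 666, - 638.23, - 467, - 251, - 81, - 205/8, 35, 645/11,127/2, 71,  427/5,231, 738]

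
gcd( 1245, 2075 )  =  415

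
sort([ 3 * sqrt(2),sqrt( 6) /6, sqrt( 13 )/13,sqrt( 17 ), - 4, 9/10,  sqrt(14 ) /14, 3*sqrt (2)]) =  [ - 4, sqrt(14)/14, sqrt( 13 ) /13,sqrt (6 ) /6,9/10, sqrt( 17), 3 * sqrt( 2),3*sqrt( 2) ] 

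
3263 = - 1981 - -5244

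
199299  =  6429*31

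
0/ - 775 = 0/1 = - 0.00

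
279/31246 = 279/31246 =0.01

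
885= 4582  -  3697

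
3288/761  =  3288/761 = 4.32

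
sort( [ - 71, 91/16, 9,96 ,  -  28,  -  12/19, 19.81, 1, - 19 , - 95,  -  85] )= [-95, - 85, - 71,  -  28,  -  19, - 12/19,  1,91/16,  9 , 19.81,96]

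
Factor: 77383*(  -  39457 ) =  - 11^1 *17^1*211^1*77383^1=- 3053301031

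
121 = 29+92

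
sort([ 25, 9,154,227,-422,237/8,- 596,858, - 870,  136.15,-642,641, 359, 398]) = [ - 870 ,  -  642,-596,-422, 9, 25 , 237/8, 136.15, 154,227 , 359, 398 , 641,858]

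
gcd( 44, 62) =2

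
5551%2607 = 337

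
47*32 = 1504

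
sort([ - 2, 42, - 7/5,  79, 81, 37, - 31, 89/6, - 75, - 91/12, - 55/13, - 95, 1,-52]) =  [ - 95, - 75, - 52,- 31, - 91/12, - 55/13, - 2, - 7/5, 1, 89/6,37, 42,  79 , 81]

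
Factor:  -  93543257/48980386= - 2^ (  -  1) * 7^( - 1 )*13^(  -  1 )*23^( - 1 )*523^1 * 11701^( - 1 )*178859^1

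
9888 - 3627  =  6261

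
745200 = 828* 900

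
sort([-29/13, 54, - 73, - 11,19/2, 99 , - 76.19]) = [ - 76.19, - 73, - 11,  -  29/13, 19/2, 54, 99]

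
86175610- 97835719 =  - 11660109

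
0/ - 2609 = 0/1 =- 0.00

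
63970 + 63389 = 127359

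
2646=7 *378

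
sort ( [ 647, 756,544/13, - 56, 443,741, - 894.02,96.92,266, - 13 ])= [- 894.02,  -  56, - 13, 544/13, 96.92,266,443, 647,741,756] 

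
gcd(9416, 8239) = 1177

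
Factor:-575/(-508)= 2^( - 2)*5^2 * 23^1 *127^(-1) 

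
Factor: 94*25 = 2^1 *5^2*47^1 = 2350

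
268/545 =268/545 = 0.49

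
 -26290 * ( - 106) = 2786740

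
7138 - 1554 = 5584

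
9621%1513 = 543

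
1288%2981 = 1288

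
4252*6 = 25512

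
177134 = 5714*31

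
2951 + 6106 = 9057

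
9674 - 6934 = 2740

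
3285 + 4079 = 7364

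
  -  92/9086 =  - 1 + 4497/4543 = - 0.01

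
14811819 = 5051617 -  - 9760202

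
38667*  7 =270669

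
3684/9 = 1228/3 = 409.33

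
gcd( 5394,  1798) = 1798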